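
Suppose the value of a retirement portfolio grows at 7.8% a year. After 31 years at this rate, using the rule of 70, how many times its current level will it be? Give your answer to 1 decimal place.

Doubling time ≈ 70/7.8 = 8.97 years.
31 years / 8.97 ≈ 3.46 doublings → factor 2^3.46 ≈ 11.0.

around 11.0 times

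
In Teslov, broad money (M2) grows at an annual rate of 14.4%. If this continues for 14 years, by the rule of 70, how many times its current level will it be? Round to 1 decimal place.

approximately 7.4 times

Doubles every ≈ 4.86 years (70/14.4).
14 years is 2.88 doublings; 2^2.88 ≈ 7.4×.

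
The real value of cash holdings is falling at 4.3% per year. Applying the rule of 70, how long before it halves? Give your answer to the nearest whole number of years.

approximately 16 years

Halving time ≈ 70 / 4.3 = 16.28 → 16 years.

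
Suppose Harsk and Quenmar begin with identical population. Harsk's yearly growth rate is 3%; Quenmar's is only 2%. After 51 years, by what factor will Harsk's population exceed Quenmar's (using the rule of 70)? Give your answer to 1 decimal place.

Only the 1-point difference matters.
70/1 ≈ 70.00 years per doubling of the ratio; 51 years gives 0.73 doublings, so ≈ 1.7×.

roughly 1.7 times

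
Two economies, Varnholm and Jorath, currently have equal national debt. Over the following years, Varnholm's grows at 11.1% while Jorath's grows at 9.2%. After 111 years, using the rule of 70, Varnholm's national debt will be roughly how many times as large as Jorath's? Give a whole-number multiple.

Rate gap = 11.1% − 9.2% = 1.9 points.
The ratio doubles every 70/1.9 ≈ 36.84 years.
111/36.84 ≈ 3.01 doublings → ratio ≈ 2^3.01 ≈ 8.

roughly 8 times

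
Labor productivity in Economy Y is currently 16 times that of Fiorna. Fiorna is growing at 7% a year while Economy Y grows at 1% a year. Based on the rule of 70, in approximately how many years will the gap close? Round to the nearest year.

≈ 47 years

The growth-rate gap is 7% − 1% = 6 percentage points.
So the ratio between them halves every 70/6 ≈ 11.67 years.
A 16 times gap closes after 4 halvings: 4 × 11.67 ≈ 47 years.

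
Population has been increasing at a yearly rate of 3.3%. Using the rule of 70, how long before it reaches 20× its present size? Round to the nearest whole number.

At 3.3% it doubles every 70/3.3 ≈ 21.21 years.
Reaching 20× takes log₂(20) ≈ 4.32 doublings.
4.32 × 21.21 ≈ 92 years.

roughly 92 years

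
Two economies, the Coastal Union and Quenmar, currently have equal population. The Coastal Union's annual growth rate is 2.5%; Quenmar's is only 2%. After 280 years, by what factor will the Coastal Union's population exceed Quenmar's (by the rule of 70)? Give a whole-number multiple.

the Coastal Union pulls ahead at 0.5 pp per year, so the ratio doubles every 70/0.5 ≈ 140.00 years.
In 280 years that's 2.00 doublings: 2^2.00 ≈ 4.

roughly 4 times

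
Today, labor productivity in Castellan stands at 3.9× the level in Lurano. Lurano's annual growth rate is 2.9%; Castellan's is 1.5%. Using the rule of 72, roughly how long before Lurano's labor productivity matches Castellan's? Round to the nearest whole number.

approximately 101 years

The growth-rate gap is 2.9% − 1.5% = 1.4 percentage points.
So the ratio between them halves every 72/1.4 ≈ 51.43 years.
A 3.9× gap takes log₂(3.9) ≈ 1.96 halvings to close: 1.96 × 51.43 ≈ 101 years.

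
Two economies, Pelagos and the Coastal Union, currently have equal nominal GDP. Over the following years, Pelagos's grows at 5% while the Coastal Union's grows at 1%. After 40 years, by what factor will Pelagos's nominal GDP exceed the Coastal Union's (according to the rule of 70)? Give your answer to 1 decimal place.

around 4.9 times

Pelagos pulls ahead at 4 pp per year, so the ratio doubles every 70/4 ≈ 17.50 years.
In 40 years that's 2.29 doublings: 2^2.29 ≈ 4.9.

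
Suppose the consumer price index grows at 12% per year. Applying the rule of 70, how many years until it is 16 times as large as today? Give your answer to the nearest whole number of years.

around 23 years

At 12% it doubles every 70/12 ≈ 5.83 years.
16 = 2^4, so 4 doublings → 23 years.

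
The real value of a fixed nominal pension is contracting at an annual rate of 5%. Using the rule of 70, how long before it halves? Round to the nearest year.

The rule works in reverse for decay: 70/5 ≈ 14.00 years to halve.

around 14 years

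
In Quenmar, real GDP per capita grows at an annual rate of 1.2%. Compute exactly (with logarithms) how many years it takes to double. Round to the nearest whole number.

58 years

t = ln(2) / ln(1 + 0.012) = 0.6931 / 0.011929 ≈ 58.10.
≈ 58 years.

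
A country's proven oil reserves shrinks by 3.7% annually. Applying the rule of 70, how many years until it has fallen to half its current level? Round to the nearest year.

≈ 19 years

The rule works in reverse for decay: 70/3.7 ≈ 18.92 years to halve.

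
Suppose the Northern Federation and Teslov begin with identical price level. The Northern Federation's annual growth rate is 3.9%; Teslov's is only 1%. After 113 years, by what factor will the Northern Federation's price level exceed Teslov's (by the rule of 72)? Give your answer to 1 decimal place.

the Northern Federation pulls ahead at 2.9 pp per year, so the ratio doubles every 72/2.9 ≈ 24.83 years.
In 113 years that's 4.55 doublings: 2^4.55 ≈ 23.4.

around 23.4 times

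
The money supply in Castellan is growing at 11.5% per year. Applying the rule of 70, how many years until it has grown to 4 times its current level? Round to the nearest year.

approximately 12 years

One doubling takes 70/11.5 = 6.09 years.
4 = 2^2, so 2 doublings → 12 years.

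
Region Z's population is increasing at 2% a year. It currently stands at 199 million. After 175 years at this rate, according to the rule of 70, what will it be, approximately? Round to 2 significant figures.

It doubles every 70/2 ≈ 35.00 years, so 175 years is 5.00 doublings.
2^5.00 ≈ 32.00; 199 × 32.00 ≈ 6400 million.

approximately 6400 million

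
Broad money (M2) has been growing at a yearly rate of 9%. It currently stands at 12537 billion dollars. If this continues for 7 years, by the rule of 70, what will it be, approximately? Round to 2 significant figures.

It doubles every 70/9 ≈ 7.78 years, so 7 years is 0.90 doublings.
2^0.90 ≈ 1.87; 12537 × 1.87 ≈ 23000 billion dollars.

≈ 23000 billion dollars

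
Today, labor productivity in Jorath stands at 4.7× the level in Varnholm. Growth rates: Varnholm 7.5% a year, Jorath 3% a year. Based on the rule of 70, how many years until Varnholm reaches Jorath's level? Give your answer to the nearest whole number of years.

The growth-rate gap is 7.5% − 3% = 4.5 percentage points.
So the ratio between them halves every 70/4.5 ≈ 15.56 years.
A 4.7× gap takes log₂(4.7) ≈ 2.23 halvings to close: 2.23 × 15.56 ≈ 35 years.

approximately 35 years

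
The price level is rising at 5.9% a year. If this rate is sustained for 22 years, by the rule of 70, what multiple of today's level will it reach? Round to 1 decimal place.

Doubles every ≈ 11.86 years (70/5.9).
22 years is 1.85 doublings; 2^1.85 ≈ 3.6×.

around 3.6 times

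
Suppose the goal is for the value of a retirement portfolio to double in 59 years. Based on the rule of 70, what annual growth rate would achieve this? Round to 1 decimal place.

1.2%

70 / 59 ≈ 1.19, so about 1.2% annually.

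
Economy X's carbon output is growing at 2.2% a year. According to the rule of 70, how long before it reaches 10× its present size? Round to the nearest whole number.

At 2.2% it doubles every 70/2.2 ≈ 31.82 years.
10× is log₂ 10 ≈ 3.32 doublings, so ≈ 3.32 × 31.82 = 106 years.

roughly 106 years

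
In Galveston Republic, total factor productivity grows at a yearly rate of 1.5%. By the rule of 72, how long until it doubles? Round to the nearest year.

approximately 48 years

Doubling time ≈ 72 / 1.5 = 48.00 years.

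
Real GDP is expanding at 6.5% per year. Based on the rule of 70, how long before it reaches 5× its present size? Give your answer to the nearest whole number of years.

about 25 years

Doubling time ≈ 70/6.5 = 10.77 years.
Reaching 5× takes log₂(5) ≈ 2.32 doublings.
2.32 × 10.77 ≈ 25 years.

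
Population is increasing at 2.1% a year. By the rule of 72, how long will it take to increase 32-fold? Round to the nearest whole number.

Doubling time ≈ 72/2.1 = 34.29 years.
32× is 5 doublings, so 5 × 34.29 ≈ 171 years.

around 171 years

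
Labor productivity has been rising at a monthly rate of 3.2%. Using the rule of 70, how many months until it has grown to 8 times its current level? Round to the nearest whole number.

≈ 66 months

One doubling takes 70/3.2 = 21.88 months.
Getting to 8× needs 3 doublings: 3 × 21.88 ≈ 66 months.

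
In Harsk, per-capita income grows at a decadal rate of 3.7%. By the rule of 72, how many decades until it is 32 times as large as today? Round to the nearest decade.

One doubling takes 72/3.7 = 19.46 decades.
32× is 5 doublings, so 5 × 19.46 ≈ 97 decades.

about 97 decades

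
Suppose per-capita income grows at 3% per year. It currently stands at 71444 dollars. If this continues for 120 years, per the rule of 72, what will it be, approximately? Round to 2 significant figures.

Doubling time ≈ 72/3 = 24.00 years.
120 years is 120/24.00 ≈ 5.00 doublings, a factor of 2^5.00 ≈ 32.00.
71444 × 32.00 ≈ 2300000 dollars.

around 2300000 dollars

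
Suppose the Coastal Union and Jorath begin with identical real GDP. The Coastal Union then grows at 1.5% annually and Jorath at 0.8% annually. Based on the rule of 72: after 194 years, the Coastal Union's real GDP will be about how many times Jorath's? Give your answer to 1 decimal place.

≈ 3.7 times

Only the 0.7-point difference matters.
72/0.7 ≈ 102.86 years per doubling of the ratio; 194 years gives 1.89 doublings, so ≈ 3.7×.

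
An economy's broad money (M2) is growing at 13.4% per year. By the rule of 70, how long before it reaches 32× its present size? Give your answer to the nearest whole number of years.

One doubling takes 70/13.4 = 5.22 years.
32× is 5 doublings, so 5 × 5.22 ≈ 26 years.

≈ 26 years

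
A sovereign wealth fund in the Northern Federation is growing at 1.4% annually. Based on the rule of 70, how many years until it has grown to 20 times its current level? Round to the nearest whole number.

One doubling takes 70/1.4 = 50.00 years.
20× is log₂ 20 ≈ 4.32 doublings, so ≈ 4.32 × 50.00 = 216 years.

216 years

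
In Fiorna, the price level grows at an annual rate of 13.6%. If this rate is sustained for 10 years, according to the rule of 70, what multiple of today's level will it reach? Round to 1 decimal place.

about 3.8 times

Doubles every ≈ 5.15 years (70/13.6).
10 years is 1.94 doublings; 2^1.94 ≈ 3.8×.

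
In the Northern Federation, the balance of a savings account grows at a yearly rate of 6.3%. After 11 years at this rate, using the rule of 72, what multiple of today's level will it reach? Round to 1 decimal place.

about 1.9 times

Doubles every ≈ 11.43 years (72/6.3).
11 years is 0.96 doublings; 2^0.96 ≈ 1.9×.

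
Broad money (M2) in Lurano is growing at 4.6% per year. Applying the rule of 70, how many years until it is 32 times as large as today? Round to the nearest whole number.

At 4.6% it doubles every 70/4.6 ≈ 15.22 years.
Getting to 32× needs 5 doublings: 5 × 15.22 ≈ 76 years.

roughly 76 years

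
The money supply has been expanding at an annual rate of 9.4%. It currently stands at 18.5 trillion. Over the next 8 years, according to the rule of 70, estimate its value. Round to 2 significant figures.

around 39 trillion

It doubles every 70/9.4 ≈ 7.45 years, so 8 years is 1.07 doublings.
2^1.07 ≈ 2.10; 18.5 × 2.10 ≈ 39 trillion.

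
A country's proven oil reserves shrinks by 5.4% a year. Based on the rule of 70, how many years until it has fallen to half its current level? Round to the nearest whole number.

about 13 years

Halving time ≈ 70 / 5.4 = 12.96 → 13 years.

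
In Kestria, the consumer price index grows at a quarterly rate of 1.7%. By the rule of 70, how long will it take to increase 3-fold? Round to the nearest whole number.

approximately 65 quarters

At 1.7% it doubles every 70/1.7 ≈ 41.18 quarters.
Reaching 3× takes log₂(3) ≈ 1.58 doublings.
1.58 × 41.18 ≈ 65 quarters.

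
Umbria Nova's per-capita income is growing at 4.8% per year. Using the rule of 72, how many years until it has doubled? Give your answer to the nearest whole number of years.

Doubling time ≈ 72 / 4.8 = 15.00 years.

around 15 years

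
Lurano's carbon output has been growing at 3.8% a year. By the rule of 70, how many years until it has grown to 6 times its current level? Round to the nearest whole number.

Doubling time ≈ 70/3.8 = 18.42 years.
6× is log₂ 6 ≈ 2.58 doublings, so ≈ 2.58 × 18.42 = 48 years.

48 years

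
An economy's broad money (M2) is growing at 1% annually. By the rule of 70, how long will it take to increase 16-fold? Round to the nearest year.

roughly 280 years

At 1% it doubles every 70/1 ≈ 70.00 years.
16× is 4 doublings, so 4 × 70.00 ≈ 280 years.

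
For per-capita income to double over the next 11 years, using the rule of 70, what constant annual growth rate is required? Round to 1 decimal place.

70 / 11 ≈ 6.36, so about 6.4% annually.

6.4%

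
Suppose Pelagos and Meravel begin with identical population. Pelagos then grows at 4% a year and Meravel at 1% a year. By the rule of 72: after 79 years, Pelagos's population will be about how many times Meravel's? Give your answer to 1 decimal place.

about 9.8 times

Rate gap = 4% − 1% = 3 points.
The ratio doubles every 72/3 ≈ 24.00 years.
79/24.00 ≈ 3.29 doublings → ratio ≈ 2^3.29 ≈ 9.8.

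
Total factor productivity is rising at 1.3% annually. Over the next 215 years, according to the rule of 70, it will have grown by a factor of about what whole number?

approximately 16 times

70/1.3 ≈ 53.85 years per doubling.
215 years fits 4 doublings: 2^4 = 16.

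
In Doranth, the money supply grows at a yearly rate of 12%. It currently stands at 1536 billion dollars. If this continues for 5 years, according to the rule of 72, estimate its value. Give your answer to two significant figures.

Doubling time ≈ 72/12 = 6.00 years.
5 years is 5/6.00 ≈ 0.83 doublings, a factor of 2^0.83 ≈ 1.78.
1536 × 1.78 ≈ 2700 billion dollars.

approximately 2700 billion dollars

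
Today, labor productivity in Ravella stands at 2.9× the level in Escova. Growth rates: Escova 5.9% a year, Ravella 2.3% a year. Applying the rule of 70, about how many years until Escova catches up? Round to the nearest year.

The growth-rate gap is 5.9% − 2.3% = 3.6 percentage points.
So the ratio between them halves every 70/3.6 ≈ 19.44 years.
A 2.9× gap takes log₂(2.9) ≈ 1.54 halvings to close: 1.54 × 19.44 ≈ 30 years.

about 30 years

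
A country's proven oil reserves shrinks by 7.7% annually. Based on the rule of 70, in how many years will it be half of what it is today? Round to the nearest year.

around 9 years

Halving time ≈ 70 / 7.7 = 9.09 → 9 years.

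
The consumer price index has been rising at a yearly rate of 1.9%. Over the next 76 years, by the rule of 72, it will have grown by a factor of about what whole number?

approximately 4 times

72/1.9 ≈ 37.89 years per doubling.
76 years fits 2 doublings: 2^2 = 4.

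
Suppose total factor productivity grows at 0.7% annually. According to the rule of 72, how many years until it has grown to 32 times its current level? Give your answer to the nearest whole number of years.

around 514 years

At 0.7% it doubles every 72/0.7 ≈ 102.86 years.
32× is 5 doublings, so 5 × 102.86 ≈ 514 years.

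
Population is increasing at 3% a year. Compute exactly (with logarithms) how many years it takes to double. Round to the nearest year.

23 years

t = ln(2) / ln(1 + 0.03) = 0.6931 / 0.029559 ≈ 23.45.
≈ 23 years.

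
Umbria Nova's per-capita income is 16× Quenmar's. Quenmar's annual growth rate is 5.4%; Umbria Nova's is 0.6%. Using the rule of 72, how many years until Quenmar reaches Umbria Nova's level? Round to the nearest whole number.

What matters is the difference: 4.8 pp.
Rule of 72 on the gap: the ratio halves every 72/4.8 ≈ 15.00 years.
A 16× gap closes after 4 halvings: 4 × 15.00 ≈ 60 years.

approximately 60 years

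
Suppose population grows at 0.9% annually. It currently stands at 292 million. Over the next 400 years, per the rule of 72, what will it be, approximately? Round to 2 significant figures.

It doubles every 72/0.9 ≈ 80.00 years, so 400 years is 5.00 doublings.
2^5.00 ≈ 32.00; 292 × 32.00 ≈ 9300 million.

roughly 9300 million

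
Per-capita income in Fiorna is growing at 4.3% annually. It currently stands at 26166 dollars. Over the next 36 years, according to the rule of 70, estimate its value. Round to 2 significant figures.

Doubling time ≈ 70/4.3 = 16.28 years.
36 years is 36/16.28 ≈ 2.21 doublings, a factor of 2^2.21 ≈ 4.63.
26166 × 4.63 ≈ 120000 dollars.

about 120000 dollars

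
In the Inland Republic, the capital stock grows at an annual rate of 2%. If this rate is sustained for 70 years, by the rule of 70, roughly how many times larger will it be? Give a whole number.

roughly 4 times

70/2 ≈ 35.00 years per doubling.
70 years fits 2 doublings: 2^2 = 4.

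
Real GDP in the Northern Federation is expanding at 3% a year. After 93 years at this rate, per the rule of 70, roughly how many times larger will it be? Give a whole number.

70/3 ≈ 23.33 years per doubling.
93 years fits 4 doublings: 2^4 = 16.

roughly 16 times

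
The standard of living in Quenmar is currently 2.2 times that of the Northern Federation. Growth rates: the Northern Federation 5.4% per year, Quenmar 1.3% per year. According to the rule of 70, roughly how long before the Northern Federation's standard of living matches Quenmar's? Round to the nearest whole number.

What matters is the difference: 4.1 pp.
Rule of 70 on the gap: the ratio halves every 70/4.1 ≈ 17.07 years.
A 2.2 times gap takes log₂(2.2) ≈ 1.14 halvings to close: 1.14 × 17.07 ≈ 19 years.

around 19 years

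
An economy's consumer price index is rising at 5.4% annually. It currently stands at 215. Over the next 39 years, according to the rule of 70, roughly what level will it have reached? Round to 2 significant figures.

about 1700

It doubles every 70/5.4 ≈ 12.96 years, so 39 years is 3.01 doublings.
2^3.01 ≈ 8.06; 215 × 8.06 ≈ 1700.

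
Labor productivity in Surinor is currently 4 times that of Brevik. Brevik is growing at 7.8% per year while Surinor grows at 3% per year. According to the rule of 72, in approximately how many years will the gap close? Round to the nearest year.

around 30 years

The growth-rate gap is 7.8% − 3% = 4.8 percentage points.
So the ratio between them halves every 72/4.8 ≈ 15.00 years.
A 4 times gap closes after 2 halvings: 2 × 15.00 ≈ 30 years.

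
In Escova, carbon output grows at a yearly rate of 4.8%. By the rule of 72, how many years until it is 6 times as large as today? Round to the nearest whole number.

about 39 years

At 4.8% it doubles every 72/4.8 ≈ 15.00 years.
Reaching 6× takes log₂(6) ≈ 2.58 doublings.
2.58 × 15.00 ≈ 39 years.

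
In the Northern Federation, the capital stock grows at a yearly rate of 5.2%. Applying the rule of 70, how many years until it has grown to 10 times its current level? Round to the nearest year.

about 45 years

At 5.2% it doubles every 70/5.2 ≈ 13.46 years.
10× is log₂ 10 ≈ 3.32 doublings, so ≈ 3.32 × 13.46 = 45 years.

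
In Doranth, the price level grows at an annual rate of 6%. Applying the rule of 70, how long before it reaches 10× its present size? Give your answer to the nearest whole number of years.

Doubling time ≈ 70/6 = 11.67 years.
10× is log₂ 10 ≈ 3.32 doublings, so ≈ 3.32 × 11.67 = 39 years.

approximately 39 years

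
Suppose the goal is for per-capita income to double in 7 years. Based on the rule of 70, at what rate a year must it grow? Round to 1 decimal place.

70 / 7 ≈ 10.00, so about 10.0% a year.

around 10.0% a year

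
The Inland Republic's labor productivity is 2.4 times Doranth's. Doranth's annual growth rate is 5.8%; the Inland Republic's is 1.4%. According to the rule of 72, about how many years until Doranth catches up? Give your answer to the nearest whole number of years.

approximately 21 years

Doranth gains on the Inland Republic at 5.8% − 1.4% = 4.4 points a year.
At that relative rate the gap halves every 72/4.4 ≈ 16.36 years.
A 2.4 times gap takes log₂(2.4) ≈ 1.26 halvings to close: 1.26 × 16.36 ≈ 21 years.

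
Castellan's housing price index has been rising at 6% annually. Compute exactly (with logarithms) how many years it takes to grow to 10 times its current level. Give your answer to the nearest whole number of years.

t = ln(10) / ln(1 + 0.06) = 2.3026 / 0.058269 ≈ 39.52.
≈ 40 years.

40 years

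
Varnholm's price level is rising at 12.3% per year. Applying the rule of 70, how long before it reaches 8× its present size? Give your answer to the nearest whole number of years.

roughly 17 years

Doubling time ≈ 70/12.3 = 5.69 years.
Getting to 8× needs 3 doublings: 3 × 5.69 ≈ 17 years.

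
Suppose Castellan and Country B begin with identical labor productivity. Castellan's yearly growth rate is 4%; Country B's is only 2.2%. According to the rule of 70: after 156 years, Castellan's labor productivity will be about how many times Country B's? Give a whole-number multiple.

Rate gap = 4% − 2.2% = 1.8 points.
The ratio doubles every 70/1.8 ≈ 38.89 years.
156/38.89 ≈ 4.01 doublings → ratio ≈ 2^4.01 ≈ 16.

approximately 16 times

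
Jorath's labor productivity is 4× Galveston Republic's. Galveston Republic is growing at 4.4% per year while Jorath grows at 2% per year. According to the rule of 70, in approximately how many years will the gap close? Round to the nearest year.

roughly 58 years

Galveston Republic gains on Jorath at 4.4% − 2% = 2.4 points a year.
At that relative rate the gap halves every 70/2.4 ≈ 29.17 years.
A 4× gap closes after 2 halvings: 2 × 29.17 ≈ 58 years.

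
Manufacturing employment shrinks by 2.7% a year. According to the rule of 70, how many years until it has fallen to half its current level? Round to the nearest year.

around 26 years

Halving time ≈ 70 / 2.7 = 25.93 → 26 years.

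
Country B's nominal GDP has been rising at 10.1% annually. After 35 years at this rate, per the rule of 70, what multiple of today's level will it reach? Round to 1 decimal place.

Doubling time ≈ 70/10.1 = 6.93 years.
35 years / 6.93 ≈ 5.05 doublings → factor 2^5.05 ≈ 33.1.

approximately 33.1 times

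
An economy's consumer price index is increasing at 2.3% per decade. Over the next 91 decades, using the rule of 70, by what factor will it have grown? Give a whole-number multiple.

At 2.3% one doubling takes ≈ 30.43 decades; 91 decades is 3 of them, so ×8.

around 8 times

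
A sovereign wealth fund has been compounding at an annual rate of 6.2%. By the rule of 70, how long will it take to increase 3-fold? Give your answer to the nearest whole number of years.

18 years

One doubling takes 70/6.2 = 11.29 years.
Reaching 3× takes log₂(3) ≈ 1.58 doublings.
1.58 × 11.29 ≈ 18 years.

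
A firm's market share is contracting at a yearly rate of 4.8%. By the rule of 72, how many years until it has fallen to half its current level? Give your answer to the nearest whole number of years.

The rule works in reverse for decay: 72/4.8 ≈ 15.00 years to halve.

around 15 years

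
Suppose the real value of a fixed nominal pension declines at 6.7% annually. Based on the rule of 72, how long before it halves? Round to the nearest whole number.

Halving time ≈ 72 / 6.7 = 10.75 → 11 years.

about 11 years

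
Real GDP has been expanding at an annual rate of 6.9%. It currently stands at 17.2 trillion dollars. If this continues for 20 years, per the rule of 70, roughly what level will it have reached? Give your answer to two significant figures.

about 67 trillion dollars

It doubles every 70/6.9 ≈ 10.14 years, so 20 years is 1.97 doublings.
2^1.97 ≈ 3.92; 17.2 × 3.92 ≈ 67 trillion dollars.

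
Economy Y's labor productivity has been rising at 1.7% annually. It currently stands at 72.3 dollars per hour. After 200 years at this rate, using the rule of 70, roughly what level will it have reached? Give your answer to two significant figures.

It doubles every 70/1.7 ≈ 41.18 years, so 200 years is 4.86 doublings.
2^4.86 ≈ 29.04; 72.3 × 29.04 ≈ 2100 dollars per hour.

roughly 2100 dollars per hour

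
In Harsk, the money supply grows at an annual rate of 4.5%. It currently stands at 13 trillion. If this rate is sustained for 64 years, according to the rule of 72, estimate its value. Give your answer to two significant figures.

Doubling time ≈ 72/4.5 = 16.00 years.
64 years is 64/16.00 ≈ 4.00 doublings, a factor of 2^4.00 ≈ 16.00.
13 × 16.00 ≈ 210 trillion.

210 trillion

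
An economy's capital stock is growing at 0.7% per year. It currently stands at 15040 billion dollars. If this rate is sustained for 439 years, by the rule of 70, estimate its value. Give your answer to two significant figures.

Doubling time ≈ 70/0.7 = 100.00 years.
439 years is 439/100.00 ≈ 4.39 doublings, a factor of 2^4.39 ≈ 20.97.
15040 × 20.97 ≈ 320000 billion dollars.

around 320000 billion dollars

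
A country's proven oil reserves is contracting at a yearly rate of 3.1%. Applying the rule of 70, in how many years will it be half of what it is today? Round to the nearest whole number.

about 23 years

The rule works in reverse for decay: 70/3.1 ≈ 22.58 years to halve.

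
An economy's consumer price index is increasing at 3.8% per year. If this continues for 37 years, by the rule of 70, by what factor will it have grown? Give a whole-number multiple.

Doubling time ≈ 70/3.8 = 18.42 years.
37/18.42 ≈ 2 doublings, so about 2^2 = 4×.

4 times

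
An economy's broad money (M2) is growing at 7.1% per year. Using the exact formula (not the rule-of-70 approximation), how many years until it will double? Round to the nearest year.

t = ln(2) / ln(1 + 0.071) = 0.6931 / 0.068593 ≈ 10.10.
≈ 10 years.

10 years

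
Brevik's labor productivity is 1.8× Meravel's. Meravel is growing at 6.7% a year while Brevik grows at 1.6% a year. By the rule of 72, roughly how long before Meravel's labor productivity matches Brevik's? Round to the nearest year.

around 12 years

The growth-rate gap is 6.7% − 1.6% = 5.1 percentage points.
So the ratio between them halves every 72/5.1 ≈ 14.12 years.
A 1.8× gap takes log₂(1.8) ≈ 0.85 halvings to close: 0.85 × 14.12 ≈ 12 years.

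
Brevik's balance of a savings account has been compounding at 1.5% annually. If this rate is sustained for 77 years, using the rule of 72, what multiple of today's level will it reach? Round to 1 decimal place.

Doubles every ≈ 48.00 years (72/1.5).
77 years is 1.60 doublings; 2^1.60 ≈ 3.0×.

3.0 times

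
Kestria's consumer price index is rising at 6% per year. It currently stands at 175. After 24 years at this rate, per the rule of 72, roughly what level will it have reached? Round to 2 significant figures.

around 700

It doubles every 72/6 ≈ 12.00 years, so 24 years is 2.00 doublings.
2^2.00 ≈ 4.00; 175 × 4.00 ≈ 700.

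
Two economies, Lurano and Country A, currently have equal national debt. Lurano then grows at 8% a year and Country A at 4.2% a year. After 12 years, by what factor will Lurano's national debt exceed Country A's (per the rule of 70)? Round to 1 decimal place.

Lurano pulls ahead at 3.8 pp per year, so the ratio doubles every 70/3.8 ≈ 18.42 years.
In 12 years that's 0.65 doublings: 2^0.65 ≈ 1.6.

≈ 1.6 times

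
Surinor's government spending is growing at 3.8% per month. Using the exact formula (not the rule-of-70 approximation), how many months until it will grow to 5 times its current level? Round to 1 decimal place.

43.2 months

t = ln(5) / ln(1 + 0.038) = 1.6094 / 0.037296 ≈ 43.15.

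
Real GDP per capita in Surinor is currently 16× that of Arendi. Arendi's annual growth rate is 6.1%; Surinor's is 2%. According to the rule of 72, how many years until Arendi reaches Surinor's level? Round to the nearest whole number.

approximately 70 years

Arendi gains on Surinor at 6.1% − 2% = 4.1 points a year.
At that relative rate the gap halves every 72/4.1 ≈ 17.56 years.
A 16× gap closes after 4 halvings: 4 × 17.56 ≈ 70 years.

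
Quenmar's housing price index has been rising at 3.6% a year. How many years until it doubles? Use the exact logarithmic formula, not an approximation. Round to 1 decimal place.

19.6 years

t = ln(2) / ln(1 + 0.036) = 0.6931 / 0.035367 ≈ 19.60.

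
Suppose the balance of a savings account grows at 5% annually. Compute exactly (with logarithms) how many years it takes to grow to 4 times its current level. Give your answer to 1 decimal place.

28.4 years

t = ln(4) / ln(1 + 0.05) = 1.3863 / 0.048790 ≈ 28.41.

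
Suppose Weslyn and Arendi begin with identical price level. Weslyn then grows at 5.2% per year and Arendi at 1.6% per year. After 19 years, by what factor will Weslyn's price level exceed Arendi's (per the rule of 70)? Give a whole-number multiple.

Weslyn pulls ahead at 3.6 pp per year, so the ratio doubles every 70/3.6 ≈ 19.44 years.
In 19 years that's 0.98 doublings: 2^0.98 ≈ 2.

about 2 times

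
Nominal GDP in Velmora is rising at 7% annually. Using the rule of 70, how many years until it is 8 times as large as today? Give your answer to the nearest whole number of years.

One doubling takes 70/7 = 10.00 years.
8 = 2^3, so 3 doublings → 30 years.

30 years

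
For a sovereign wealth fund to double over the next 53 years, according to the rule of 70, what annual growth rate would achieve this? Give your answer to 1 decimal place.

70 / 53 ≈ 1.32, so about 1.3% annually.

about 1.3%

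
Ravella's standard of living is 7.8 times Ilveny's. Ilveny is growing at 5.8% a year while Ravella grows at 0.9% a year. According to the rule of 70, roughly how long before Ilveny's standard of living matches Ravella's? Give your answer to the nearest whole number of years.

approximately 42 years

The growth-rate gap is 5.8% − 0.9% = 4.9 percentage points.
So the ratio between them halves every 70/4.9 ≈ 14.29 years.
A 7.8 times gap takes log₂(7.8) ≈ 2.96 halvings to close: 2.96 × 14.29 ≈ 42 years.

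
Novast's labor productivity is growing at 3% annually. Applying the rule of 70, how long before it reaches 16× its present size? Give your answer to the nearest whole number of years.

Doubling time ≈ 70/3 = 23.33 years.
16× is 4 doublings, so 4 × 23.33 ≈ 93 years.

≈ 93 years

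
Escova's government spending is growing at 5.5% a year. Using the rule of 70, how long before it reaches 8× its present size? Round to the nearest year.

roughly 38 years

One doubling takes 70/5.5 = 12.73 years.
8 = 2^3, so 3 doublings → 38 years.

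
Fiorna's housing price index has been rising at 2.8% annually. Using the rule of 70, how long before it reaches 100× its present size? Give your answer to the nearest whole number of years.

roughly 166 years

At 2.8% it doubles every 70/2.8 ≈ 25.00 years.
100× is log₂ 100 ≈ 6.64 doublings, so ≈ 6.64 × 25.00 = 166 years.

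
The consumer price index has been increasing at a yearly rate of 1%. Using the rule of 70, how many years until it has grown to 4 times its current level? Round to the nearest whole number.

At 1% it doubles every 70/1 ≈ 70.00 years.
4× is 2 doublings, so 2 × 70.00 ≈ 140 years.

≈ 140 years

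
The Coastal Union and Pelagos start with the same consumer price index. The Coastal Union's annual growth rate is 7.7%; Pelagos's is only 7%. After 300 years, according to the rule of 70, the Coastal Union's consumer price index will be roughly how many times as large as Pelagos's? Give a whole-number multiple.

the Coastal Union pulls ahead at 0.7 pp per year, so the ratio doubles every 70/0.7 ≈ 100.00 years.
In 300 years that's 3.00 doublings: 2^3.00 ≈ 8.

about 8 times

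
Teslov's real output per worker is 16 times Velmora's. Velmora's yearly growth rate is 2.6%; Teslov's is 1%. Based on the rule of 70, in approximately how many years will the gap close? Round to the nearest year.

Velmora gains on Teslov at 2.6% − 1% = 1.6 points a year.
At that relative rate the gap halves every 70/1.6 ≈ 43.75 years.
A 16 times gap closes after 4 halvings: 4 × 43.75 ≈ 175 years.

roughly 175 years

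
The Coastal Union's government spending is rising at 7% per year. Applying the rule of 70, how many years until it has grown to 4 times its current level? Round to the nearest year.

around 20 years

Doubling time ≈ 70/7 = 10.00 years.
Getting to 4× needs 2 doublings: 2 × 10.00 ≈ 20 years.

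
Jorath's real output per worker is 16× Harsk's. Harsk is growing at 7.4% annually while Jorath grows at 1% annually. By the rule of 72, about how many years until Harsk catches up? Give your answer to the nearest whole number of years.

approximately 45 years

Harsk gains on Jorath at 7.4% − 1% = 6.4 points a year.
At that relative rate the gap halves every 72/6.4 ≈ 11.25 years.
A 16× gap closes after 4 halvings: 4 × 11.25 ≈ 45 years.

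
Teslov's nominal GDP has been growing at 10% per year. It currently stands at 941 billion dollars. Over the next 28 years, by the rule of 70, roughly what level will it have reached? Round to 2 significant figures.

Doubling time ≈ 70/10 = 7.00 years.
28 years is 28/7.00 ≈ 4.00 doublings, a factor of 2^4.00 ≈ 16.00.
941 × 16.00 ≈ 15000 billion dollars.

15000 billion dollars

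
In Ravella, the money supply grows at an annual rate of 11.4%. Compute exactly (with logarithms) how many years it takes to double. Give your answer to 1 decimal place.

t = ln(2) / ln(1 + 0.114) = 0.6931 / 0.107957 ≈ 6.42.

6.4 years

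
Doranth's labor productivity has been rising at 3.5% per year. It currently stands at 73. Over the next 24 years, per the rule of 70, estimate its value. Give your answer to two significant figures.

≈ 170

Doubling time ≈ 70/3.5 = 20.00 years.
24 years is 24/20.00 ≈ 1.20 doublings, a factor of 2^1.20 ≈ 2.30.
73 × 2.30 ≈ 170.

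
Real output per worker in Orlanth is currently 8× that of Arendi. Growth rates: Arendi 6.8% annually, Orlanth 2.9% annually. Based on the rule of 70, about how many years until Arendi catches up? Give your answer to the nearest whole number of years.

What matters is the difference: 3.9 pp.
Rule of 70 on the gap: the ratio halves every 70/3.9 ≈ 17.95 years.
An 8× gap closes after 3 halvings: 3 × 17.95 ≈ 54 years.

around 54 years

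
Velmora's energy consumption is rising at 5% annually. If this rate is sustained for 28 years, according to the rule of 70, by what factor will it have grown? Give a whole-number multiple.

At 5% one doubling takes ≈ 14.00 years; 28 years is 2 of them, so ×4.

around 4 times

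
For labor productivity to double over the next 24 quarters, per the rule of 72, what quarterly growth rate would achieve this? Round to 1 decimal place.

around 3.0%

72 / 24 ≈ 3.00, so about 3.0% per quarter.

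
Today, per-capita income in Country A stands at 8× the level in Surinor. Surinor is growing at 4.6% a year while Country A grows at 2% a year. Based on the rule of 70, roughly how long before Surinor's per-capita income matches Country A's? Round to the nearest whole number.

What matters is the difference: 2.6 pp.
Rule of 70 on the gap: the ratio halves every 70/2.6 ≈ 26.92 years.
An 8× gap closes after 3 halvings: 3 × 26.92 ≈ 81 years.

roughly 81 years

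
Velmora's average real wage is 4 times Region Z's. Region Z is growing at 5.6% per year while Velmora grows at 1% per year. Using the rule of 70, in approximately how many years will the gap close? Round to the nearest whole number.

30 years

What matters is the difference: 4.6 pp.
Rule of 70 on the gap: the ratio halves every 70/4.6 ≈ 15.22 years.
A 4 times gap closes after 2 halvings: 2 × 15.22 ≈ 30 years.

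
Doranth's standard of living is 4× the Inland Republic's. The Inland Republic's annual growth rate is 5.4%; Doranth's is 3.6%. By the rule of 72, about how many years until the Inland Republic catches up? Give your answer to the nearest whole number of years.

about 80 years

What matters is the difference: 1.8 pp.
Rule of 72 on the gap: the ratio halves every 72/1.8 ≈ 40.00 years.
A 4× gap closes after 2 halvings: 2 × 40.00 ≈ 80 years.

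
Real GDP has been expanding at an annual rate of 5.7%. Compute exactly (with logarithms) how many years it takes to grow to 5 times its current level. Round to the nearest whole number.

29 years

t = ln(5) / ln(1 + 0.057) = 1.6094 / 0.055435 ≈ 29.03.
≈ 29 years.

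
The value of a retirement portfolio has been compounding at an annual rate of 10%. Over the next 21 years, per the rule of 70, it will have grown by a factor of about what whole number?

8 times

Doubling time ≈ 70/10 = 7.00 years.
21/7.00 ≈ 3 doublings, so about 2^3 = 8×.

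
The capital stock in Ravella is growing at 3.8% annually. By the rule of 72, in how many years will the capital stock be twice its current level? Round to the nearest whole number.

about 19 years

Doubling time ≈ 72 / 3.8 = 18.95 years.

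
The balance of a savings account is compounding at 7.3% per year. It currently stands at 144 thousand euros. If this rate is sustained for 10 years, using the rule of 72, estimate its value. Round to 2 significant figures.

It doubles every 72/7.3 ≈ 9.86 years, so 10 years is 1.01 doublings.
2^1.01 ≈ 2.01; 144 × 2.01 ≈ 290 thousand euros.

about 290 thousand euros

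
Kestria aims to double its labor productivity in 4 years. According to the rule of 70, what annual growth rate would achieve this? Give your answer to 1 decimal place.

70 / 4 ≈ 17.50, so about 17.5% annually.

17.5%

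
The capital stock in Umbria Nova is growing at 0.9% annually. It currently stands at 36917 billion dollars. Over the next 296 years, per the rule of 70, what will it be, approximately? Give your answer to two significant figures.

It doubles every 70/0.9 ≈ 77.78 years, so 296 years is 3.81 doublings.
2^3.81 ≈ 14.03; 36917 × 14.03 ≈ 520000 billion dollars.

approximately 520000 billion dollars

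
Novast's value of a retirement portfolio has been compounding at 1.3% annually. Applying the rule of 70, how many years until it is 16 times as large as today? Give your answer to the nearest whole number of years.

One doubling takes 70/1.3 = 53.85 years.
16 = 2^4, so 4 doublings → 215 years.

215 years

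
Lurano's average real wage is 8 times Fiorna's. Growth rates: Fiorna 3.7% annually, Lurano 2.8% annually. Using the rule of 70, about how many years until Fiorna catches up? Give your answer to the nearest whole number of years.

roughly 233 years

Fiorna gains on Lurano at 3.7% − 2.8% = 0.9 points a year.
At that relative rate the gap halves every 70/0.9 ≈ 77.78 years.
An 8 times gap closes after 3 halvings: 3 × 77.78 ≈ 233 years.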